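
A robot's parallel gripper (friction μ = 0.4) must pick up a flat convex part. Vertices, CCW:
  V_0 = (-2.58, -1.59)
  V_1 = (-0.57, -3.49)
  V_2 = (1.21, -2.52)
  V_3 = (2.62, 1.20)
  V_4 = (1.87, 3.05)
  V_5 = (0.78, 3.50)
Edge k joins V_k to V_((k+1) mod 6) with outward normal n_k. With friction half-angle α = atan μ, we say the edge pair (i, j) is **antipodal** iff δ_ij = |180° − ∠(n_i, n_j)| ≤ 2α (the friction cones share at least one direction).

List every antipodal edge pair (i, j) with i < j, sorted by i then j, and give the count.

count = 4; pairs: (0,3), (0,4), (1,5), (2,5)

α = atan 0.4 = 21.80°;  2α = 43.60°
n_0 = (-0.6869, -0.7267)
n_1 = (+0.4785, -0.8781)
n_2 = (+0.9351, -0.3544)
n_3 = (+0.9267, +0.3757)
n_4 = (+0.3816, +0.9243)
n_5 = (-0.8346, +0.5509)
  (0,1): δ = 108.02°  ·
  (0,2): δ = 67.37°  ·
  (0,3): δ = 24.54°  ✓
  (0,4): δ = 20.96°  ✓
  (0,5): δ = 99.96°  ·
  (1,2): δ = 139.35°  ·
  (1,3): δ = 96.52°  ·
  (1,4): δ = 51.02°  ·
  (1,5): δ = 27.98°  ✓
  (2,3): δ = 137.17°  ·
  (2,4): δ = 91.67°  ·
  (2,5): δ = 12.67°  ✓
  (3,4): δ = 134.50°  ·
  (3,5): δ = 55.50°  ·
  (4,5): δ = 101.00°  ·
antipodal pairs: 4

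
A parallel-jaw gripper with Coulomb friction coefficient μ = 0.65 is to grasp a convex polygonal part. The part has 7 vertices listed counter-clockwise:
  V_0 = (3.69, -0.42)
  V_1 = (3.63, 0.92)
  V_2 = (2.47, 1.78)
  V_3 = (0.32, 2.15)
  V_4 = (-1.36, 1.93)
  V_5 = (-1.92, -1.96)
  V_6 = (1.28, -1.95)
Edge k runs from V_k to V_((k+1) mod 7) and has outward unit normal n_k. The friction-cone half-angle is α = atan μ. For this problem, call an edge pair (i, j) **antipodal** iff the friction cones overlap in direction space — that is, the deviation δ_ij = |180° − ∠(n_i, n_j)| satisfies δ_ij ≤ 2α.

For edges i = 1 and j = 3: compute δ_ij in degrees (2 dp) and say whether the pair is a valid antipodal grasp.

α = atan 0.65 = 33.02°;  2α = 66.05°
edge 1: e_1 = (-1.16, +0.86);  n_1 = (+0.5956, +0.8033)
edge 3: e_3 = (-1.68, -0.22);  n_3 = (-0.1298, +0.9915)
∠(n_1, n_3) = 44.01°
δ = |180° − 44.01°| = 135.99°
135.99° > 2α = 66.05°  →  invalid

δ = 135.99°, invalid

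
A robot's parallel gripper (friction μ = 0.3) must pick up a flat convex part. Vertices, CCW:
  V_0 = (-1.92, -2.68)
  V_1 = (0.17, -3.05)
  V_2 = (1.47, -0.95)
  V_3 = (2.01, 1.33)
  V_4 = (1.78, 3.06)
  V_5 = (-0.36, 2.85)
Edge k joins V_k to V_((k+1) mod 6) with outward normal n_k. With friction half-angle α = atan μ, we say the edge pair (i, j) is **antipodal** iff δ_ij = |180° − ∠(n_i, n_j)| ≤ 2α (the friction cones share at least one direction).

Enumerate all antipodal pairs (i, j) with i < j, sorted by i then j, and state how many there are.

α = atan 0.3 = 16.70°;  2α = 33.40°
n_0 = (-0.1743, -0.9847)
n_1 = (+0.8503, -0.5264)
n_2 = (+0.9731, -0.2305)
n_3 = (+0.9913, +0.1318)
n_4 = (-0.0977, +0.9952)
n_5 = (-0.9624, +0.2715)
  (0,1): δ = 111.72°  ·
  (0,2): δ = 93.29°  ·
  (0,3): δ = 72.39°  ·
  (0,4): δ = 15.64°  ✓
  (0,5): δ = 84.29°  ·
  (1,2): δ = 161.57°  ·
  (1,3): δ = 140.67°  ·
  (1,4): δ = 52.64°  ·
  (1,5): δ = 16.01°  ✓
  (2,3): δ = 159.10°  ·
  (2,4): δ = 71.07°  ·
  (2,5): δ = 2.43°  ✓
  (3,4): δ = 91.97°  ·
  (3,5): δ = 23.33°  ✓
  (4,5): δ = 111.36°  ·
antipodal pairs: 4

count = 4; pairs: (0,4), (1,5), (2,5), (3,5)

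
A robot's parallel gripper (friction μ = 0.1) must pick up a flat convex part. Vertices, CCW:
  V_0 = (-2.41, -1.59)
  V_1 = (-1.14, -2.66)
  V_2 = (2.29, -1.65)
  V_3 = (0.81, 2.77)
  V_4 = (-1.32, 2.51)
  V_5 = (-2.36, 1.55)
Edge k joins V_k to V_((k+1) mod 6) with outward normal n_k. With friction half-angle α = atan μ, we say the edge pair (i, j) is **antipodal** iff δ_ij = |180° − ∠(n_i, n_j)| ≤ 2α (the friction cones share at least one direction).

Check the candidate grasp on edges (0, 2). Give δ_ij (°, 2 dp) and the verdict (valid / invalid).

δ = 31.37°, invalid

α = atan 0.1 = 5.71°;  2α = 11.42°
edge 0: e_0 = (+1.27, -1.07);  n_0 = (-0.6443, -0.7648)
edge 2: e_2 = (-1.48, +4.42);  n_2 = (+0.9483, +0.3175)
∠(n_0, n_2) = 148.63°
δ = |180° − 148.63°| = 31.37°
31.37° > 2α = 11.42°  →  invalid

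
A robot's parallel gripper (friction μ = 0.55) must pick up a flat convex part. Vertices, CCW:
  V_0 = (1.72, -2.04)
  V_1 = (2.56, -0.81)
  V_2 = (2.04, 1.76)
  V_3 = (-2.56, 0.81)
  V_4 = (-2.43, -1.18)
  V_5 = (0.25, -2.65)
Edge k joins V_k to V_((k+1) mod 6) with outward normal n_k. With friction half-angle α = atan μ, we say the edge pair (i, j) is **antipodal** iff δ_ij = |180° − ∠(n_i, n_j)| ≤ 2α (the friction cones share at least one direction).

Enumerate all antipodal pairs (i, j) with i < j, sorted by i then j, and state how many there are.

count = 6; pairs: (0,2), (0,3), (1,3), (1,4), (2,4), (2,5)

α = atan 0.55 = 28.81°;  2α = 57.62°
n_0 = (+0.8258, -0.5640)
n_1 = (+0.9801, +0.1983)
n_2 = (-0.2023, +0.9793)
n_3 = (-0.9979, -0.0652)
n_4 = (-0.4809, -0.8768)
n_5 = (+0.3833, -0.9236)
  (0,1): δ = 134.23°  ·
  (0,2): δ = 44.00°  ✓
  (0,3): δ = 38.07°  ✓
  (0,4): δ = 95.59°  ·
  (0,5): δ = 146.87°  ·
  (1,2): δ = 89.77°  ·
  (1,3): δ = 7.70°  ✓
  (1,4): δ = 49.82°  ✓
  (1,5): δ = 101.10°  ·
  (2,3): δ = 97.93°  ·
  (2,4): δ = 40.41°  ✓
  (2,5): δ = 10.87°  ✓
  (3,4): δ = 122.48°  ·
  (3,5): δ = 71.20°  ·
  (4,5): δ = 128.72°  ·
antipodal pairs: 6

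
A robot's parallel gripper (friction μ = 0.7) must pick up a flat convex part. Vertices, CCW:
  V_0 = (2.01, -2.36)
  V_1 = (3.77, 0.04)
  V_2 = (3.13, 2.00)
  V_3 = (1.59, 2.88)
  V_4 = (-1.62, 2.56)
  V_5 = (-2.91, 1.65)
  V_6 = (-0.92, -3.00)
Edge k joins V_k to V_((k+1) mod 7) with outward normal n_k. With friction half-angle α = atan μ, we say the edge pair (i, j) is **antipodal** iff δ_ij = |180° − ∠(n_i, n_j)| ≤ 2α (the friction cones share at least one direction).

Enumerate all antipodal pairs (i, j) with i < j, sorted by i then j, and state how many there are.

count = 8; pairs: (0,3), (0,4), (0,5), (1,5), (2,5), (2,6), (3,6), (4,6)

α = atan 0.7 = 34.99°;  2α = 69.98°
n_0 = (+0.8064, -0.5914)
n_1 = (+0.9506, +0.3104)
n_2 = (+0.4961, +0.8682)
n_3 = (-0.0992, +0.9951)
n_4 = (-0.5764, +0.8171)
n_5 = (-0.9193, -0.3934)
n_6 = (+0.2134, -0.9770)
  (0,1): δ = 125.66°  ·
  (0,2): δ = 83.49°  ·
  (0,3): δ = 48.05°  ✓
  (0,4): δ = 18.55°  ✓
  (0,5): δ = 59.42°  ✓
  (0,6): δ = 138.58°  ·
  (1,2): δ = 137.83°  ·
  (1,3): δ = 102.39°  ·
  (1,4): δ = 72.88°  ·
  (1,5): δ = 5.09°  ✓
  (1,6): δ = 84.24°  ·
  (2,3): δ = 144.56°  ·
  (2,4): δ = 115.05°  ·
  (2,5): δ = 37.09°  ✓
  (2,6): δ = 42.07°  ✓
  (3,4): δ = 150.49°  ·
  (3,5): δ = 72.52°  ·
  (3,6): δ = 6.63°  ✓
  (4,5): δ = 102.03°  ·
  (4,6): δ = 22.88°  ✓
  (5,6): δ = 100.85°  ·
antipodal pairs: 8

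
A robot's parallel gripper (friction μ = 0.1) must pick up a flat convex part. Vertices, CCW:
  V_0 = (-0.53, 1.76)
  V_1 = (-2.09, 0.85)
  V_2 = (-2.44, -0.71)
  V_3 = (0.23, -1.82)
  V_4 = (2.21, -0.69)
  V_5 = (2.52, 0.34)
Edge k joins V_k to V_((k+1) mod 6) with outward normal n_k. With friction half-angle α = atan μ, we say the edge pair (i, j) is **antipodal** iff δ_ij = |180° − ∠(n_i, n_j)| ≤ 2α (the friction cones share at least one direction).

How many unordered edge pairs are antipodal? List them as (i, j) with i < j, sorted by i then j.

count = 3; pairs: (0,3), (1,4), (2,5)

α = atan 0.1 = 5.71°;  2α = 11.42°
n_0 = (-0.5039, +0.8638)
n_1 = (-0.9757, +0.2189)
n_2 = (-0.3839, -0.9234)
n_3 = (+0.4957, -0.8685)
n_4 = (+0.9576, -0.2882)
n_5 = (+0.4221, +0.9066)
  (0,1): δ = 132.90°  ·
  (0,2): δ = 52.83°  ·
  (0,3): δ = 0.54°  ✓
  (0,4): δ = 42.99°  ·
  (0,5): δ = 124.78°  ·
  (1,2): δ = 99.93°  ·
  (1,3): δ = 47.64°  ·
  (1,4): δ = 4.10°  ✓
  (1,5): δ = 77.68°  ·
  (2,3): δ = 127.71°  ·
  (2,4): δ = 84.18°  ·
  (2,5): δ = 2.39°  ✓
  (3,4): δ = 136.46°  ·
  (3,5): δ = 54.68°  ·
  (4,5): δ = 98.22°  ·
antipodal pairs: 3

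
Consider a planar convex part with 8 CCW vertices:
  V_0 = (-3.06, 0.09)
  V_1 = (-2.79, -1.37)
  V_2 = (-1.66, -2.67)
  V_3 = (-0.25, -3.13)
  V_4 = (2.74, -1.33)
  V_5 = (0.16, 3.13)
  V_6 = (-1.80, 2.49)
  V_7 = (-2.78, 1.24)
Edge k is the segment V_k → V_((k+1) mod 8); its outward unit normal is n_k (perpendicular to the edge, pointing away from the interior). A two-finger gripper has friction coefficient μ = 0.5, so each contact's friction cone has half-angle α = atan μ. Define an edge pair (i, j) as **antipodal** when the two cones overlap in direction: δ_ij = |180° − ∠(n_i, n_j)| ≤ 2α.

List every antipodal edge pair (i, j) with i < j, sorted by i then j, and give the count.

count = 8; pairs: (0,4), (1,4), (2,4), (2,5), (3,5), (3,6), (3,7), (4,7)

α = atan 0.5 = 26.57°;  2α = 53.13°
n_0 = (-0.9833, -0.1818)
n_1 = (-0.7547, -0.6560)
n_2 = (-0.3102, -0.9507)
n_3 = (+0.5158, -0.8567)
n_4 = (+0.8656, +0.5007)
n_5 = (-0.3104, +0.9506)
n_6 = (-0.7870, +0.6170)
n_7 = (-0.9716, +0.2366)
  (0,1): δ = 149.48°  ·
  (0,2): δ = 118.55°  ·
  (0,3): δ = 69.43°  ·
  (0,4): δ = 19.57°  ✓
  (0,5): δ = 97.61°  ·
  (0,6): δ = 131.43°  ·
  (0,7): δ = 155.84°  ·
  (1,2): δ = 149.07°  ·
  (1,3): δ = 99.95°  ·
  (1,4): δ = 10.95°  ✓
  (1,5): δ = 67.09°  ·
  (1,6): δ = 100.91°  ·
  (1,7): δ = 125.32°  ·
  (2,3): δ = 130.88°  ·
  (2,4): δ = 41.88°  ✓
  (2,5): δ = 36.15°  ✓
  (2,6): δ = 69.97°  ·
  (2,7): δ = 94.38°  ·
  (3,4): δ = 91.00°  ·
  (3,5): δ = 12.96°  ✓
  (3,6): δ = 20.86°  ✓
  (3,7): δ = 45.27°  ✓
  (4,5): δ = 101.96°  ·
  (4,6): δ = 68.14°  ·
  (4,7): δ = 43.73°  ✓
  (5,6): δ = 146.18°  ·
  (5,7): δ = 121.77°  ·
  (6,7): δ = 155.59°  ·
antipodal pairs: 8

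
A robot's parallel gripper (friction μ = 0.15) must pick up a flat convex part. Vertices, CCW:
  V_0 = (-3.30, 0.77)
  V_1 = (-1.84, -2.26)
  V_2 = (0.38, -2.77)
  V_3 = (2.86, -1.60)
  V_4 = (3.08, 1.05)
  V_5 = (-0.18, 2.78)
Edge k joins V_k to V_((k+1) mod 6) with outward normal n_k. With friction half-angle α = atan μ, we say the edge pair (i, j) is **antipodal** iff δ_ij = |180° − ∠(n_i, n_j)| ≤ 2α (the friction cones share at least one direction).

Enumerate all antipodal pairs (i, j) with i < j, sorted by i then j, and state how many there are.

count = 2; pairs: (1,4), (2,5)

α = atan 0.15 = 8.53°;  2α = 17.06°
n_0 = (-0.9009, -0.4341)
n_1 = (-0.2239, -0.9746)
n_2 = (+0.4267, -0.9044)
n_3 = (+0.9966, -0.0827)
n_4 = (+0.4688, +0.8833)
n_5 = (-0.5416, +0.8407)
  (0,1): δ = 128.67°  ·
  (0,2): δ = 90.47°  ·
  (0,3): δ = 30.47°  ·
  (0,4): δ = 36.32°  ·
  (0,5): δ = 97.06°  ·
  (1,2): δ = 141.81°  ·
  (1,3): δ = 81.81°  ·
  (1,4): δ = 15.02°  ✓
  (1,5): δ = 45.73°  ·
  (2,3): δ = 120.00°  ·
  (2,4): δ = 53.21°  ·
  (2,5): δ = 7.53°  ✓
  (3,4): δ = 113.21°  ·
  (3,5): δ = 52.46°  ·
  (4,5): δ = 119.26°  ·
antipodal pairs: 2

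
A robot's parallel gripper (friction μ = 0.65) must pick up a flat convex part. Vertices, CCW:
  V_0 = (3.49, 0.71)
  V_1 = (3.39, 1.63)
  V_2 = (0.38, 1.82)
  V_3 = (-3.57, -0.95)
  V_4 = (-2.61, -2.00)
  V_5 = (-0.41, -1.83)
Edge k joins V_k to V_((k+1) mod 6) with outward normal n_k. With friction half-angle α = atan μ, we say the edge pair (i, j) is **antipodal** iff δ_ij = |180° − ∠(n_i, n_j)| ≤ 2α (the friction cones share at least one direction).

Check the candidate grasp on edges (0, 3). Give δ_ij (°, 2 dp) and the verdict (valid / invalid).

α = atan 0.65 = 33.02°;  2α = 66.05°
edge 0: e_0 = (-0.10, +0.92);  n_0 = (+0.9941, +0.1081)
edge 3: e_3 = (+0.96, -1.05);  n_3 = (-0.7380, -0.6748)
∠(n_0, n_3) = 143.77°
δ = |180° − 143.77°| = 36.23°
36.23° ≤ 2α = 66.05°  →  valid

δ = 36.23°, valid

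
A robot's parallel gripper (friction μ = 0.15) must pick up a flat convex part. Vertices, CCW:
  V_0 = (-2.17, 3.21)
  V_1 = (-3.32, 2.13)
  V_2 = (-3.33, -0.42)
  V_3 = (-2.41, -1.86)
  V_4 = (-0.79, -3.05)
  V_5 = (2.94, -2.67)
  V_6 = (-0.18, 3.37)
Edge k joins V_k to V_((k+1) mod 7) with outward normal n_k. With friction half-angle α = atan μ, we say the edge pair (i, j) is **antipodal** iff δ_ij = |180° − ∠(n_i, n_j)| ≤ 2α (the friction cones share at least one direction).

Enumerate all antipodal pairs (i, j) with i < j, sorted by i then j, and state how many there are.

count = 2; pairs: (2,5), (4,6)

α = atan 0.15 = 8.53°;  2α = 17.06°
n_0 = (-0.6846, +0.7289)
n_1 = (-1.0000, +0.0039)
n_2 = (-0.8427, -0.5384)
n_3 = (-0.5920, -0.8059)
n_4 = (+0.1014, -0.9949)
n_5 = (+0.8885, +0.4589)
n_6 = (-0.0801, +0.9968)
  (0,1): δ = 133.43°  ·
  (0,2): δ = 100.63°  ·
  (0,3): δ = 79.50°  ·
  (0,4): δ = 37.39°  ·
  (0,5): δ = 74.12°  ·
  (0,6): δ = 141.39°  ·
  (1,2): δ = 147.20°  ·
  (1,3): δ = 126.08°  ·
  (1,4): δ = 83.96°  ·
  (1,5): δ = 27.54°  ·
  (1,6): δ = 94.82°  ·
  (2,3): δ = 158.87°  ·
  (2,4): δ = 116.76°  ·
  (2,5): δ = 5.26°  ✓
  (2,6): δ = 62.02°  ·
  (3,4): δ = 137.88°  ·
  (3,5): δ = 26.38°  ·
  (3,6): δ = 40.90°  ·
  (4,5): δ = 68.50°  ·
  (4,6): δ = 1.22°  ✓
  (5,6): δ = 112.72°  ·
antipodal pairs: 2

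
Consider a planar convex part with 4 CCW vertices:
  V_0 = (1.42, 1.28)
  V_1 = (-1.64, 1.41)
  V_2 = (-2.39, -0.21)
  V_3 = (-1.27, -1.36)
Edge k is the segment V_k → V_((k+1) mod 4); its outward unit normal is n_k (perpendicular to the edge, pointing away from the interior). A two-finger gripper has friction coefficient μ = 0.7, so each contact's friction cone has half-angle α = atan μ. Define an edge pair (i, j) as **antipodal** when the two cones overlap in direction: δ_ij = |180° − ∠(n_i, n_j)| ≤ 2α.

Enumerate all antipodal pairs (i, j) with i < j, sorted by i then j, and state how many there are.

α = atan 0.7 = 34.99°;  2α = 69.98°
n_0 = (+0.0424, +0.9991)
n_1 = (-0.9075, +0.4201)
n_2 = (-0.7164, -0.6977)
n_3 = (+0.7004, -0.7137)
  (0,1): δ = 112.41°  ·
  (0,2): δ = 43.32°  ✓
  (0,3): δ = 46.90°  ✓
  (1,2): δ = 110.91°  ·
  (1,3): δ = 20.70°  ✓
  (2,3): δ = 89.78°  ·
antipodal pairs: 3

count = 3; pairs: (0,2), (0,3), (1,3)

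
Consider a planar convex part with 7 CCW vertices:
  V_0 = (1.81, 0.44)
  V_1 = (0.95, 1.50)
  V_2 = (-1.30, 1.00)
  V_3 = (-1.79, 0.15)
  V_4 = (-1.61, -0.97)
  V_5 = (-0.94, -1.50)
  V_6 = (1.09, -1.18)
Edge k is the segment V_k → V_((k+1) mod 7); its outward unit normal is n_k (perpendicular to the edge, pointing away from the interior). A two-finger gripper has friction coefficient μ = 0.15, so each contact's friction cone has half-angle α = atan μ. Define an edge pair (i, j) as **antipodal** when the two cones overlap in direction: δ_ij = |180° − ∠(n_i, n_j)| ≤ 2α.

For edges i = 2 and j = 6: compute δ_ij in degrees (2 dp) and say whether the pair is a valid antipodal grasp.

α = atan 0.15 = 8.53°;  2α = 17.06°
edge 2: e_2 = (-0.49, -0.85);  n_2 = (-0.8664, +0.4994)
edge 6: e_6 = (+0.72, +1.62);  n_6 = (+0.9138, -0.4061)
∠(n_2, n_6) = 174.00°
δ = |180° − 174.00°| = 6.00°
6.00° ≤ 2α = 17.06°  →  valid

δ = 6.00°, valid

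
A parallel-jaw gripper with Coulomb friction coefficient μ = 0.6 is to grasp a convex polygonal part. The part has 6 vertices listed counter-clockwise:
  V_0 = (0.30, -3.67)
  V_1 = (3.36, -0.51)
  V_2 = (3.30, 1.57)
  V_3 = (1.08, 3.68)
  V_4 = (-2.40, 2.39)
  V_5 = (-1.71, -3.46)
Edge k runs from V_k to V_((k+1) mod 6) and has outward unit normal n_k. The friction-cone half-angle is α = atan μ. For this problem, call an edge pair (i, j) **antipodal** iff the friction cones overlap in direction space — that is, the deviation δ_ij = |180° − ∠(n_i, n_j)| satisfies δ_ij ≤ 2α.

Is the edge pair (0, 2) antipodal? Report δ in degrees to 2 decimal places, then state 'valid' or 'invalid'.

δ = 89.47°, invalid

α = atan 0.6 = 30.96°;  2α = 61.93°
edge 0: e_0 = (+3.06, +3.16);  n_0 = (+0.7184, -0.6956)
edge 2: e_2 = (-2.22, +2.11);  n_2 = (+0.6889, +0.7248)
∠(n_0, n_2) = 90.53°
δ = |180° − 90.53°| = 89.47°
89.47° > 2α = 61.93°  →  invalid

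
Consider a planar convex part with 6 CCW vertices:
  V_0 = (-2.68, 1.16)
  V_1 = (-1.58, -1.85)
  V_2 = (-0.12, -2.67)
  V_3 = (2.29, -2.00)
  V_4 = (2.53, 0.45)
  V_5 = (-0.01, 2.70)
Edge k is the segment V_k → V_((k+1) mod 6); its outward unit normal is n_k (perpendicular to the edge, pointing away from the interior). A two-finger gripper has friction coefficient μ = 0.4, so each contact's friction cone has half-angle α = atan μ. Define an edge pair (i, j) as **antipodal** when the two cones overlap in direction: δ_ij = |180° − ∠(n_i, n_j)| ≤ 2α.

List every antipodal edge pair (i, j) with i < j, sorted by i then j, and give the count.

α = atan 0.4 = 21.80°;  2α = 43.60°
n_0 = (-0.9392, -0.3432)
n_1 = (-0.4897, -0.8719)
n_2 = (+0.2679, -0.9635)
n_3 = (+0.9952, -0.0975)
n_4 = (+0.6631, +0.7485)
n_5 = (-0.4996, +0.8662)
  (0,1): δ = 139.40°  ·
  (0,2): δ = 94.54°  ·
  (0,3): δ = 25.67°  ✓
  (0,4): δ = 28.39°  ✓
  (0,5): δ = 99.90°  ·
  (1,2): δ = 135.14°  ·
  (1,3): δ = 66.27°  ·
  (1,4): δ = 12.21°  ✓
  (1,5): δ = 59.30°  ·
  (2,3): δ = 111.13°  ·
  (2,4): δ = 57.07°  ·
  (2,5): δ = 14.44°  ✓
  (3,4): δ = 125.94°  ·
  (3,5): δ = 54.43°  ·
  (4,5): δ = 108.49°  ·
antipodal pairs: 4

count = 4; pairs: (0,3), (0,4), (1,4), (2,5)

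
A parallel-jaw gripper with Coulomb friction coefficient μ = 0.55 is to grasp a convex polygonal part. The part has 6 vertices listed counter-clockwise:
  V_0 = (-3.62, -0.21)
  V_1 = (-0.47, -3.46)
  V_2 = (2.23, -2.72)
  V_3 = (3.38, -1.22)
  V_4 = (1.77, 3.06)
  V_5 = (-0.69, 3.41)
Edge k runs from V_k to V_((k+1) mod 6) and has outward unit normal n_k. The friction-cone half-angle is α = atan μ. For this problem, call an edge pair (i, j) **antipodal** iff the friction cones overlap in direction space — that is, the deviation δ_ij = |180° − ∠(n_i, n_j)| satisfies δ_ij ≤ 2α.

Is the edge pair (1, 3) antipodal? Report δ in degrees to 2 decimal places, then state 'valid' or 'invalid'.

α = atan 0.55 = 28.81°;  2α = 57.62°
edge 1: e_1 = (+2.70, +0.74);  n_1 = (+0.2643, -0.9644)
edge 3: e_3 = (-1.61, +4.28);  n_3 = (+0.9360, +0.3521)
∠(n_1, n_3) = 95.29°
δ = |180° − 95.29°| = 84.71°
84.71° > 2α = 57.62°  →  invalid

δ = 84.71°, invalid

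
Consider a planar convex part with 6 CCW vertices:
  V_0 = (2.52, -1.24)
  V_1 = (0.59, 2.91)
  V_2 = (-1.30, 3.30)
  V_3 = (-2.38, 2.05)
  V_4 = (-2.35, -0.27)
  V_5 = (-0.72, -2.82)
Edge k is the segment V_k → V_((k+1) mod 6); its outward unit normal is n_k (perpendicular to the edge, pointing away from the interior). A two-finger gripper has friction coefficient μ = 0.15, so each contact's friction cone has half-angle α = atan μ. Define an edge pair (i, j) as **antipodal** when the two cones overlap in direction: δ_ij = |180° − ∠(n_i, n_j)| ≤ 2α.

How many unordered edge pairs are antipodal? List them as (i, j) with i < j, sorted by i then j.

α = atan 0.15 = 8.53°;  2α = 17.06°
n_0 = (+0.9067, +0.4217)
n_1 = (+0.2021, +0.9794)
n_2 = (-0.7567, +0.6538)
n_3 = (-0.9999, -0.0129)
n_4 = (-0.8426, -0.5386)
n_5 = (+0.4383, -0.8988)
  (0,1): δ = 126.60°  ·
  (0,2): δ = 65.77°  ·
  (0,3): δ = 24.20°  ·
  (0,4): δ = 7.65°  ✓
  (0,5): δ = 91.06°  ·
  (1,2): δ = 119.17°  ·
  (1,3): δ = 77.60°  ·
  (1,4): δ = 45.75°  ·
  (1,5): δ = 37.66°  ·
  (2,3): δ = 138.43°  ·
  (2,4): δ = 106.59°  ·
  (2,5): δ = 23.18°  ·
  (3,4): δ = 148.15°  ·
  (3,5): δ = 64.74°  ·
  (4,5): δ = 96.59°  ·
antipodal pairs: 1

count = 1; pairs: (0,4)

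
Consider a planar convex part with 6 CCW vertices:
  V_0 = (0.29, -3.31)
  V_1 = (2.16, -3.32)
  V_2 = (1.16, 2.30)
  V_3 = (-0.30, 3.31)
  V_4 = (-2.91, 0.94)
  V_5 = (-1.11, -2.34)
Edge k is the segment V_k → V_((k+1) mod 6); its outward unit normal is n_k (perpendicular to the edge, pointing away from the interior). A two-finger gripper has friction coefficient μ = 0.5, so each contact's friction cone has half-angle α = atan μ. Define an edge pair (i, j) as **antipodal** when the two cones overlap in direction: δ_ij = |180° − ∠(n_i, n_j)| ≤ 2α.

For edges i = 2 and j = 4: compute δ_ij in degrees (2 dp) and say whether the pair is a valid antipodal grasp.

δ = 26.57°, valid

α = atan 0.5 = 26.57°;  2α = 53.13°
edge 2: e_2 = (-1.46, +1.01);  n_2 = (+0.5689, +0.8224)
edge 4: e_4 = (+1.80, -3.28);  n_4 = (-0.8767, -0.4811)
∠(n_2, n_4) = 153.43°
δ = |180° − 153.43°| = 26.57°
26.57° ≤ 2α = 53.13°  →  valid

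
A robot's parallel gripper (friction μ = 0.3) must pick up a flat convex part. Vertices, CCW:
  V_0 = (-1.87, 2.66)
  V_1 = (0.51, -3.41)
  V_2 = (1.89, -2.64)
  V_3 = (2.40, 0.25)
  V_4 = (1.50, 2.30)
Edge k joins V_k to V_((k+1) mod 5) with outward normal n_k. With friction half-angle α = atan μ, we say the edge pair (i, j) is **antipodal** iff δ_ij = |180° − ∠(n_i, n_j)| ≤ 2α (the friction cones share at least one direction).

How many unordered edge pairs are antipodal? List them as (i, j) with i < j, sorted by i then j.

α = atan 0.3 = 16.70°;  2α = 33.40°
n_0 = (-0.9310, -0.3650)
n_1 = (+0.4873, -0.8733)
n_2 = (+0.9848, -0.1738)
n_3 = (+0.9156, +0.4020)
n_4 = (+0.1062, +0.9943)
  (0,1): δ = 82.25°  ·
  (0,2): δ = 31.42°  ✓
  (0,3): δ = 2.29°  ✓
  (0,4): δ = 62.49°  ·
  (1,2): δ = 129.17°  ·
  (1,3): δ = 95.46°  ·
  (1,4): δ = 35.26°  ·
  (2,3): δ = 146.29°  ·
  (2,4): δ = 86.09°  ·
  (3,4): δ = 119.80°  ·
antipodal pairs: 2

count = 2; pairs: (0,2), (0,3)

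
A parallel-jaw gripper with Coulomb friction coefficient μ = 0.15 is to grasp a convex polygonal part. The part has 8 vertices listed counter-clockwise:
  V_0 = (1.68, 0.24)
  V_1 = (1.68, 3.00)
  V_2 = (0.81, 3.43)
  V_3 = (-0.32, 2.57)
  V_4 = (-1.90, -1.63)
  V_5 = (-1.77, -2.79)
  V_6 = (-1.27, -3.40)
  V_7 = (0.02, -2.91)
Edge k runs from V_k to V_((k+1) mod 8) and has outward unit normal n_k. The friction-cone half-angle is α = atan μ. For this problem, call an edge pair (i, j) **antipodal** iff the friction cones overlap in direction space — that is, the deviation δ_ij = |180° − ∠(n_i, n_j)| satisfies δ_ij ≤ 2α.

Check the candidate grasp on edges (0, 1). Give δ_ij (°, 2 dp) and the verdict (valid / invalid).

α = atan 0.15 = 8.53°;  2α = 17.06°
edge 0: e_0 = (+0.00, +2.76);  n_0 = (+1.0000, -0.0000)
edge 1: e_1 = (-0.87, +0.43);  n_1 = (+0.4431, +0.8965)
∠(n_0, n_1) = 63.70°
δ = |180° − 63.70°| = 116.30°
116.30° > 2α = 17.06°  →  invalid

δ = 116.30°, invalid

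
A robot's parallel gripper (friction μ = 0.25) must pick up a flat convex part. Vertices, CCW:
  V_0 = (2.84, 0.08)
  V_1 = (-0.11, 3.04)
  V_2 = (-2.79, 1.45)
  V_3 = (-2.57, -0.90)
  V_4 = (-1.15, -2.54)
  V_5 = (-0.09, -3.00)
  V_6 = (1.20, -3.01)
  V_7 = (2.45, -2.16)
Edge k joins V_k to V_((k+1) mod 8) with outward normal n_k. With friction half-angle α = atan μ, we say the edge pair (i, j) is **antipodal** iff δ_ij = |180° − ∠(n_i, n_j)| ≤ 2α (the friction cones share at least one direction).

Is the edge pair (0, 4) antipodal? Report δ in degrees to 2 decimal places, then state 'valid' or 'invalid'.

α = atan 0.25 = 14.04°;  2α = 28.07°
edge 0: e_0 = (-2.95, +2.96);  n_0 = (+0.7083, +0.7059)
edge 4: e_4 = (+1.06, -0.46);  n_4 = (-0.3981, -0.9173)
∠(n_0, n_4) = 158.36°
δ = |180° − 158.36°| = 21.64°
21.64° ≤ 2α = 28.07°  →  valid

δ = 21.64°, valid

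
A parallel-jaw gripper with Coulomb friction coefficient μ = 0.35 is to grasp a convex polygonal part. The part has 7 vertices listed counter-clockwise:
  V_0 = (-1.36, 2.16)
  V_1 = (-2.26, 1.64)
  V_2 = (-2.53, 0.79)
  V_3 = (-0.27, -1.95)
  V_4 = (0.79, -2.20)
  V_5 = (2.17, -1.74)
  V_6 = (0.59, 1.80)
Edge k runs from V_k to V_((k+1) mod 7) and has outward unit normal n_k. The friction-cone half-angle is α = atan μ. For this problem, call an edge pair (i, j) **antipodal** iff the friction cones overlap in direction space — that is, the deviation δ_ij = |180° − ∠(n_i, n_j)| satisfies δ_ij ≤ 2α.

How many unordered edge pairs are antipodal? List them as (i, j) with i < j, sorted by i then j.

α = atan 0.35 = 19.29°;  2α = 38.58°
n_0 = (-0.5003, +0.8659)
n_1 = (-0.9531, +0.3027)
n_2 = (-0.7714, -0.6363)
n_3 = (-0.2296, -0.9733)
n_4 = (+0.3162, -0.9487)
n_5 = (+0.9132, +0.4076)
n_6 = (+0.1815, +0.9834)
  (0,1): δ = 137.64°  ·
  (0,2): δ = 80.50°  ·
  (0,3): δ = 43.29°  ·
  (0,4): δ = 11.58°  ✓
  (0,5): δ = 84.03°  ·
  (0,6): δ = 139.52°  ·
  (1,2): δ = 122.86°  ·
  (1,3): δ = 85.65°  ·
  (1,4): δ = 53.94°  ·
  (1,5): δ = 41.67°  ·
  (1,6): δ = 97.16°  ·
  (2,3): δ = 142.79°  ·
  (2,4): δ = 111.08°  ·
  (2,5): δ = 15.46°  ✓
  (2,6): δ = 40.02°  ·
  (3,4): δ = 148.29°  ·
  (3,5): δ = 52.68°  ·
  (3,6): δ = 2.81°  ✓
  (4,5): δ = 84.38°  ·
  (4,6): δ = 28.89°  ✓
  (5,6): δ = 124.51°  ·
antipodal pairs: 4

count = 4; pairs: (0,4), (2,5), (3,6), (4,6)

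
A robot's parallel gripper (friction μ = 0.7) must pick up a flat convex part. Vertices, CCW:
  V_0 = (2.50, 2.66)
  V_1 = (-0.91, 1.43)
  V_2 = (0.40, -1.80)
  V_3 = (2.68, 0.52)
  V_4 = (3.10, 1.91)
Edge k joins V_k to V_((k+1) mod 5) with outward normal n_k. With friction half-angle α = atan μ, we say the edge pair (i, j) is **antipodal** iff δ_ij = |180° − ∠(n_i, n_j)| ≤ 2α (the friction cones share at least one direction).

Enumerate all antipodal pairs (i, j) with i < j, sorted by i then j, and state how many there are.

α = atan 0.7 = 34.99°;  2α = 69.98°
n_0 = (-0.3393, +0.9407)
n_1 = (-0.9267, -0.3758)
n_2 = (+0.7132, -0.7009)
n_3 = (+0.9573, -0.2892)
n_4 = (+0.7809, +0.6247)
  (0,1): δ = 87.76°  ·
  (0,2): δ = 25.66°  ✓
  (0,3): δ = 53.35°  ✓
  (0,4): δ = 108.83°  ·
  (1,2): δ = 66.58°  ✓
  (1,3): δ = 38.89°  ✓
  (1,4): δ = 16.58°  ✓
  (2,3): δ = 152.31°  ·
  (2,4): δ = 96.84°  ·
  (3,4): δ = 124.53°  ·
antipodal pairs: 5

count = 5; pairs: (0,2), (0,3), (1,2), (1,3), (1,4)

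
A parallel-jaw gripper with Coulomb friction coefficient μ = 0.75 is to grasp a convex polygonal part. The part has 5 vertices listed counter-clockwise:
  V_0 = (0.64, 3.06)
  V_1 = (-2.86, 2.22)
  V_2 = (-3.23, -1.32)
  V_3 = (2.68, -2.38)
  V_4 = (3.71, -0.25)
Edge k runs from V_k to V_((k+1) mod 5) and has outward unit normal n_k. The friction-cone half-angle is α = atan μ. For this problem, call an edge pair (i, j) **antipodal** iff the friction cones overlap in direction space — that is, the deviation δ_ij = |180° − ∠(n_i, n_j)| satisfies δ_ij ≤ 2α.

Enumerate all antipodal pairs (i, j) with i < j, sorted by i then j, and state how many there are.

count = 5; pairs: (0,2), (0,3), (1,3), (1,4), (2,4)

α = atan 0.75 = 36.87°;  2α = 73.74°
n_0 = (-0.2334, +0.9724)
n_1 = (-0.9946, +0.1040)
n_2 = (-0.1765, -0.9843)
n_3 = (+0.9003, -0.4353)
n_4 = (+0.7332, +0.6800)
  (0,1): δ = 109.46°  ·
  (0,2): δ = 23.66°  ✓
  (0,3): δ = 50.70°  ✓
  (0,4): δ = 119.35°  ·
  (1,2): δ = 94.20°  ·
  (1,3): δ = 19.84°  ✓
  (1,4): δ = 48.81°  ✓
  (2,3): δ = 105.64°  ·
  (2,4): δ = 36.99°  ✓
  (3,4): δ = 111.35°  ·
antipodal pairs: 5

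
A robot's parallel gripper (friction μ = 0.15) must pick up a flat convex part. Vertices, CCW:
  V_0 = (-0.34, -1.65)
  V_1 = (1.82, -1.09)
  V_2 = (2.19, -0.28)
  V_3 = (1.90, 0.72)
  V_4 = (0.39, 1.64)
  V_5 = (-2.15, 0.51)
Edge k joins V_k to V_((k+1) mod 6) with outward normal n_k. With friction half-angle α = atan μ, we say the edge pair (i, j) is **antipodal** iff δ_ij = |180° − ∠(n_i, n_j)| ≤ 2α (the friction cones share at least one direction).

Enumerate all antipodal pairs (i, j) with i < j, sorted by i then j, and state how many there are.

α = atan 0.15 = 8.53°;  2α = 17.06°
n_0 = (+0.2510, -0.9680)
n_1 = (+0.9096, -0.4155)
n_2 = (+0.9604, +0.2785)
n_3 = (+0.5203, +0.8540)
n_4 = (-0.4065, +0.9137)
n_5 = (-0.7665, -0.6423)
  (0,1): δ = 129.08°  ·
  (0,2): δ = 88.36°  ·
  (0,3): δ = 45.89°  ·
  (0,4): δ = 9.45°  ✓
  (0,5): δ = 115.43°  ·
  (1,2): δ = 139.28°  ·
  (1,3): δ = 96.80°  ·
  (1,4): δ = 41.47°  ·
  (1,5): δ = 64.51°  ·
  (2,3): δ = 137.52°  ·
  (2,4): δ = 82.19°  ·
  (2,5): δ = 23.79°  ·
  (3,4): δ = 124.66°  ·
  (3,5): δ = 18.69°  ·
  (4,5): δ = 74.02°  ·
antipodal pairs: 1

count = 1; pairs: (0,4)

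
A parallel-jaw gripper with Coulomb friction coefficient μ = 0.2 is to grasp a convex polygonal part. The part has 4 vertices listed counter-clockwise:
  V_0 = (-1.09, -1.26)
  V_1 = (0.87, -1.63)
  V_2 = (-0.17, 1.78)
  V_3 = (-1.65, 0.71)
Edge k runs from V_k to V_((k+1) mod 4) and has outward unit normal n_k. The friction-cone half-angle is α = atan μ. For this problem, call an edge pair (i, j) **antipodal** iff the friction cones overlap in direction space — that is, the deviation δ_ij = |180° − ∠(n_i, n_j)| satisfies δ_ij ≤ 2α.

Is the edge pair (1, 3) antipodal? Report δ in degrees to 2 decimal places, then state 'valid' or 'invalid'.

α = atan 0.2 = 11.31°;  2α = 22.62°
edge 1: e_1 = (-1.04, +3.41);  n_1 = (+0.9565, +0.2917)
edge 3: e_3 = (+0.56, -1.97);  n_3 = (-0.9619, -0.2734)
∠(n_1, n_3) = 178.91°
δ = |180° − 178.91°| = 1.09°
1.09° ≤ 2α = 22.62°  →  valid

δ = 1.09°, valid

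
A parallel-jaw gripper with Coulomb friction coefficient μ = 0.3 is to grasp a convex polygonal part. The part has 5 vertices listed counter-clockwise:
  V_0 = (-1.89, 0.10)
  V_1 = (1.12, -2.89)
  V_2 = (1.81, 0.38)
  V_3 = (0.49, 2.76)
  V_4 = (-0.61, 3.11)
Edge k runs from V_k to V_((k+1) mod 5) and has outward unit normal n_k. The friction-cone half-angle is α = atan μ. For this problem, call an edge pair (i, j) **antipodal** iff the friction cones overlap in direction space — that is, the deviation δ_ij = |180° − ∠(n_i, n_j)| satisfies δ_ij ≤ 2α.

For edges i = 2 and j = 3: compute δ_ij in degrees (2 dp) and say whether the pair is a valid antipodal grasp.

δ = 136.66°, invalid

α = atan 0.3 = 16.70°;  2α = 33.40°
edge 2: e_2 = (-1.32, +2.38);  n_2 = (+0.8745, +0.4850)
edge 3: e_3 = (-1.10, +0.35);  n_3 = (+0.3032, +0.9529)
∠(n_2, n_3) = 43.34°
δ = |180° − 43.34°| = 136.66°
136.66° > 2α = 33.40°  →  invalid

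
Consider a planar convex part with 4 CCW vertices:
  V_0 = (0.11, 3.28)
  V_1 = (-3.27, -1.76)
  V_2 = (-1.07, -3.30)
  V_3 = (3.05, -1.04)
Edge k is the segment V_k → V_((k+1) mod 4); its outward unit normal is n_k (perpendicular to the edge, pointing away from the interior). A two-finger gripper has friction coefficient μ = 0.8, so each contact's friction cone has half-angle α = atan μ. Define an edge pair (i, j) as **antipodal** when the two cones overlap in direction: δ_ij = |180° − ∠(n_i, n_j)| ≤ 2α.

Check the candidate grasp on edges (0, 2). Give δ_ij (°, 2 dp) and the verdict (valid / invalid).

α = atan 0.8 = 38.66°;  2α = 77.32°
edge 0: e_0 = (-3.38, -5.04);  n_0 = (-0.8305, +0.5570)
edge 2: e_2 = (+4.12, +2.26);  n_2 = (+0.4809, -0.8768)
∠(n_0, n_2) = 152.59°
δ = |180° − 152.59°| = 27.41°
27.41° ≤ 2α = 77.32°  →  valid

δ = 27.41°, valid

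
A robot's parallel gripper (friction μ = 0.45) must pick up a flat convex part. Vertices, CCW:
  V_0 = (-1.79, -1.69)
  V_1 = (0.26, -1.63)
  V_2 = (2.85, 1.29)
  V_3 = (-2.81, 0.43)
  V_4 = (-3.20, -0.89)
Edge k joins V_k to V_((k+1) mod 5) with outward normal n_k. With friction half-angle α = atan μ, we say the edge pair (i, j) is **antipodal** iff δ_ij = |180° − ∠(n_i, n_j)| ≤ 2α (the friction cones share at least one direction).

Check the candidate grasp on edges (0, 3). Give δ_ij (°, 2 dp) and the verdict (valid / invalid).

δ = 71.86°, invalid

α = atan 0.45 = 24.23°;  2α = 48.46°
edge 0: e_0 = (+2.05, +0.06);  n_0 = (+0.0293, -0.9996)
edge 3: e_3 = (-0.39, -1.32);  n_3 = (-0.9590, +0.2833)
∠(n_0, n_3) = 108.14°
δ = |180° − 108.14°| = 71.86°
71.86° > 2α = 48.46°  →  invalid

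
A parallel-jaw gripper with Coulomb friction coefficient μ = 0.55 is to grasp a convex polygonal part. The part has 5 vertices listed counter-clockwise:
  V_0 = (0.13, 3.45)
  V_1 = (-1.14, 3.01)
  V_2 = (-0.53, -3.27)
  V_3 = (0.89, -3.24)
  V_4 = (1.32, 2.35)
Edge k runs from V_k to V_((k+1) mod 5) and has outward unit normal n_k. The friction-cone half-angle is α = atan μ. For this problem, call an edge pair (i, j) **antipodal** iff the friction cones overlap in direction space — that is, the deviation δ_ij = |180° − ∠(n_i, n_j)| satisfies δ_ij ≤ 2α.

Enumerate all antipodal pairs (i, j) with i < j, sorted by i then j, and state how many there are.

count = 4; pairs: (0,2), (1,3), (1,4), (2,4)

α = atan 0.55 = 28.81°;  2α = 57.62°
n_0 = (-0.3274, +0.9449)
n_1 = (-0.9953, -0.0967)
n_2 = (+0.0211, -0.9998)
n_3 = (+0.9971, -0.0767)
n_4 = (+0.6788, +0.7343)
  (0,1): δ = 103.56°  ·
  (0,2): δ = 17.90°  ✓
  (0,3): δ = 66.49°  ·
  (0,4): δ = 118.14°  ·
  (1,2): δ = 94.34°  ·
  (1,3): δ = 9.95°  ✓
  (1,4): δ = 41.70°  ✓
  (2,3): δ = 95.61°  ·
  (2,4): δ = 43.96°  ✓
  (3,4): δ = 128.35°  ·
antipodal pairs: 4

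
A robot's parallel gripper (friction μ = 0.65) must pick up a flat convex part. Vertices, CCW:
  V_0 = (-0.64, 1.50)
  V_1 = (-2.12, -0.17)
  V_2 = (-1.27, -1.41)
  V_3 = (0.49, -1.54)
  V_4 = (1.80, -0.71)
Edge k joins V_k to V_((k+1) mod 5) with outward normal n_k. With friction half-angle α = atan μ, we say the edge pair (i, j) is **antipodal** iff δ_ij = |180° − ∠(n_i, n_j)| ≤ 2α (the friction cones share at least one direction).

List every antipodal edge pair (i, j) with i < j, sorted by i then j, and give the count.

count = 4; pairs: (0,2), (0,3), (1,4), (2,4)

α = atan 0.65 = 33.02°;  2α = 66.05°
n_0 = (-0.7484, +0.6633)
n_1 = (-0.8248, -0.5654)
n_2 = (-0.0737, -0.9973)
n_3 = (+0.5352, -0.8447)
n_4 = (+0.6713, +0.7412)
  (0,1): δ = 104.02°  ·
  (0,2): δ = 52.68°  ✓
  (0,3): δ = 16.09°  ✓
  (0,4): δ = 89.38°  ·
  (1,2): δ = 128.65°  ·
  (1,3): δ = 92.07°  ·
  (1,4): δ = 13.40°  ✓
  (2,3): δ = 143.42°  ·
  (2,4): δ = 37.94°  ✓
  (3,4): δ = 74.53°  ·
antipodal pairs: 4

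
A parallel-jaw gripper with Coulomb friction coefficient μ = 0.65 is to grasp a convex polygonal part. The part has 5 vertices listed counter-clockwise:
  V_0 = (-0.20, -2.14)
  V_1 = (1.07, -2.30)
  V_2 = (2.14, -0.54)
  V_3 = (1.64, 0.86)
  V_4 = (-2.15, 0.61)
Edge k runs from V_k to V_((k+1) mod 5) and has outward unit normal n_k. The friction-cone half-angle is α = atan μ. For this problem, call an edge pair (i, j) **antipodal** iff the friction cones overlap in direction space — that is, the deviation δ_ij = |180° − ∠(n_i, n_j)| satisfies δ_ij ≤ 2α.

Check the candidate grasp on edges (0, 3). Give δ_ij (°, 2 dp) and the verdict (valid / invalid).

δ = 10.95°, valid

α = atan 0.65 = 33.02°;  2α = 66.05°
edge 0: e_0 = (+1.27, -0.16);  n_0 = (-0.1250, -0.9922)
edge 3: e_3 = (-3.79, -0.25);  n_3 = (-0.0658, +0.9978)
∠(n_0, n_3) = 169.05°
δ = |180° − 169.05°| = 10.95°
10.95° ≤ 2α = 66.05°  →  valid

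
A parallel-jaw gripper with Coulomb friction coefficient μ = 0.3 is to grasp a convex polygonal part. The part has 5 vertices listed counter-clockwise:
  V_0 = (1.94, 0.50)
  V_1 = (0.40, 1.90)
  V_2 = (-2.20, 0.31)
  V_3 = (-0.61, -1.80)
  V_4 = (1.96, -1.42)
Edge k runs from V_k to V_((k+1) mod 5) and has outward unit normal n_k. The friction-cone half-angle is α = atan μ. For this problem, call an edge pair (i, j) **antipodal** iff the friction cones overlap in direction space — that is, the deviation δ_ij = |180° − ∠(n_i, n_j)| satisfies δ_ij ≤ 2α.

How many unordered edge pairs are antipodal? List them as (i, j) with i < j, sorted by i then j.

count = 2; pairs: (0,2), (1,3)

α = atan 0.3 = 16.70°;  2α = 33.40°
n_0 = (+0.6727, +0.7399)
n_1 = (-0.5217, +0.8531)
n_2 = (-0.7986, -0.6018)
n_3 = (+0.1463, -0.9892)
n_4 = (+0.9999, +0.0104)
  (0,1): δ = 106.28°  ·
  (0,2): δ = 10.73°  ✓
  (0,3): δ = 50.68°  ·
  (0,4): δ = 132.87°  ·
  (1,2): δ = 84.45°  ·
  (1,3): δ = 23.04°  ✓
  (1,4): δ = 59.15°  ·
  (2,3): δ = 118.59°  ·
  (2,4): δ = 36.40°  ·
  (3,4): δ = 97.81°  ·
antipodal pairs: 2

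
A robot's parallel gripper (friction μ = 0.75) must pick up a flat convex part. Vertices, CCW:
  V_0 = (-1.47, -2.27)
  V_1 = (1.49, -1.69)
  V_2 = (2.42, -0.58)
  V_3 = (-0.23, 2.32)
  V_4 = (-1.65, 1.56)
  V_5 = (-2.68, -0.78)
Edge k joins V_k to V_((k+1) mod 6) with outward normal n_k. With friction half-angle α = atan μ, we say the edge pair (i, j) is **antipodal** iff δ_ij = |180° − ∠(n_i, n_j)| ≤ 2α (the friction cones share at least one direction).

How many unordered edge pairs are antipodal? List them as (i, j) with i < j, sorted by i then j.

count = 7; pairs: (0,2), (0,3), (0,4), (1,3), (1,4), (2,4), (2,5)

α = atan 0.75 = 36.87°;  2α = 73.74°
n_0 = (+0.1923, -0.9813)
n_1 = (+0.7665, -0.6422)
n_2 = (+0.7382, +0.6746)
n_3 = (-0.4719, +0.8817)
n_4 = (-0.9153, +0.4029)
n_5 = (-0.7763, -0.6304)
  (0,1): δ = 141.04°  ·
  (0,2): δ = 58.67°  ✓
  (0,3): δ = 17.07°  ✓
  (0,4): δ = 55.16°  ✓
  (0,5): δ = 117.99°  ·
  (1,2): δ = 97.62°  ·
  (1,3): δ = 21.89°  ✓
  (1,4): δ = 16.20°  ✓
  (1,5): δ = 79.04°  ·
  (2,3): δ = 104.26°  ·
  (2,4): δ = 66.18°  ✓
  (2,5): δ = 3.34°  ✓
  (3,4): δ = 141.91°  ·
  (3,5): δ = 79.08°  ·
  (4,5): δ = 117.16°  ·
antipodal pairs: 7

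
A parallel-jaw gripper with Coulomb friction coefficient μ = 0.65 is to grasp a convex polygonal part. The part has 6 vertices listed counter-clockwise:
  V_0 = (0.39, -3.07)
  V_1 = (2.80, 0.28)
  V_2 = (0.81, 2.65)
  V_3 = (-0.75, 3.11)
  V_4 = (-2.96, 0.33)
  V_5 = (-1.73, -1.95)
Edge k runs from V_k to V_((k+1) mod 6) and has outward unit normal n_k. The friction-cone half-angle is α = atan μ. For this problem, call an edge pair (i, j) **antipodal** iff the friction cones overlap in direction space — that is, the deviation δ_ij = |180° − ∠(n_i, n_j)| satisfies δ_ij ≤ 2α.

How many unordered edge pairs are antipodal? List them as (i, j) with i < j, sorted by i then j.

count = 6; pairs: (0,3), (0,4), (1,4), (1,5), (2,4), (2,5)

α = atan 0.65 = 33.02°;  2α = 66.05°
n_0 = (+0.8118, -0.5840)
n_1 = (+0.7658, +0.6430)
n_2 = (+0.2828, +0.9592)
n_3 = (-0.7828, +0.6223)
n_4 = (-0.8801, -0.4748)
n_5 = (-0.4671, -0.8842)
  (0,1): δ = 104.25°  ·
  (0,2): δ = 70.70°  ·
  (0,3): δ = 2.75°  ✓
  (0,4): δ = 64.08°  ✓
  (0,5): δ = 97.88°  ·
  (1,2): δ = 146.45°  ·
  (1,3): δ = 78.50°  ·
  (1,4): δ = 11.67°  ✓
  (1,5): δ = 22.13°  ✓
  (2,3): δ = 112.05°  ·
  (2,4): δ = 45.23°  ✓
  (2,5): δ = 11.42°  ✓
  (3,4): δ = 113.17°  ·
  (3,5): δ = 79.36°  ·
  (4,5): δ = 146.19°  ·
antipodal pairs: 6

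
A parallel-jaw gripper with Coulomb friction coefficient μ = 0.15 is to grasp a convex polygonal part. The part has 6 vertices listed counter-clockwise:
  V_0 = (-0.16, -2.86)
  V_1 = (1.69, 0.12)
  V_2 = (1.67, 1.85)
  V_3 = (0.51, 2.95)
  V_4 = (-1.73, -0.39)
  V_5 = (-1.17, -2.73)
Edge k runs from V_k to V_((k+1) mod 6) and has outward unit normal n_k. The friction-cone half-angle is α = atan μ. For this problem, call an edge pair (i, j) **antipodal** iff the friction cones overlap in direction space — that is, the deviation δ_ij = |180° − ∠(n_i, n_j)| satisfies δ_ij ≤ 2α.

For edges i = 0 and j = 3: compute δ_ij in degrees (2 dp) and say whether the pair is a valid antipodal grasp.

α = atan 0.15 = 8.53°;  2α = 17.06°
edge 0: e_0 = (+1.85, +2.98);  n_0 = (+0.8496, -0.5274)
edge 3: e_3 = (-2.24, -3.34);  n_3 = (-0.8305, +0.5570)
∠(n_0, n_3) = 177.98°
δ = |180° − 177.98°| = 2.02°
2.02° ≤ 2α = 17.06°  →  valid

δ = 2.02°, valid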